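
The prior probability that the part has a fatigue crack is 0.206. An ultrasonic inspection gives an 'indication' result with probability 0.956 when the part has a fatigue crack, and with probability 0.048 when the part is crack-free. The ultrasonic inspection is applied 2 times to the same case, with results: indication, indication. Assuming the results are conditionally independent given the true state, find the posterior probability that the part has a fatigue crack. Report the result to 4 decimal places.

Let H be the event that the part has a fatigue crack; start with P(H) = 0.206. P('indication'|H) = 0.956, P('indication'|¬H) = 0.048.
Update on result 1 ('indication'): P(H) ← 0.956·0.2060 / (0.956·0.2060 + 0.048·0.7940) = 0.19694/0.23505 = 0.8379.
Update on result 2 ('indication'): P(H) ← 0.956·0.8379 / (0.956·0.8379 + 0.048·0.1621) = 0.80099/0.80877 = 0.9904.

Posterior P(H) ≈ 0.9904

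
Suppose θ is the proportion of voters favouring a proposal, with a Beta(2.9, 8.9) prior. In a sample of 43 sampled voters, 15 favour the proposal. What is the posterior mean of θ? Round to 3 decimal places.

Observing 15 successes and 28 failures updates Beta(2.9, 8.9) by adding the success and failure counts to the two shape parameters: α = 2.9+15 = 17.9, β = 8.9+28 = 36.9.
Posterior mean = α/(α+β) = 17.9/54.8 = 0.327.

Posterior mean ≈ 0.327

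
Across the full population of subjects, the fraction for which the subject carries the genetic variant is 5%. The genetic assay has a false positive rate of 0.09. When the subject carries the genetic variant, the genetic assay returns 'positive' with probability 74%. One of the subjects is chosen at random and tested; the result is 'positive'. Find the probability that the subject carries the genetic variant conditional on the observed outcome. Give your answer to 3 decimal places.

P(H | E) ≈ 0.302

Let H be the event that the subject carries the genetic variant. P(H) = 0.05, so P(¬H) = 0.95. With E the 'positive' result, P(E|H) = 0.74 and P(E|¬H) = 0.09.
P(E) = 0.74·0.05 + 0.09·0.95 = 0.037000 + 0.085500 = 0.12250.
By Bayes' theorem, P(H|E) = 0.037000 / 0.12250 = 0.302.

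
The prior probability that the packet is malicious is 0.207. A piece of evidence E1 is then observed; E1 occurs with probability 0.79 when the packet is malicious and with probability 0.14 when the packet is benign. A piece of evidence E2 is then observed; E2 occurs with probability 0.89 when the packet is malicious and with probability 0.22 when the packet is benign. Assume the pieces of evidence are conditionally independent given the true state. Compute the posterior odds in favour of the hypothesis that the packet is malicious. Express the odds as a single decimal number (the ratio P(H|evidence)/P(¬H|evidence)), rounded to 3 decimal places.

Prior odds = 0.207/(1−0.207) = 0.26103. In log-odds, ln(0.26103) = -1.3431.
Add log likelihood ratios: ln(5.6429) + ln(4.0455) = 3.1280.
Posterior log-odds = 1.7849, so posterior odds = exp(1.7849) = 5.9589.

Posterior odds ≈ 5.959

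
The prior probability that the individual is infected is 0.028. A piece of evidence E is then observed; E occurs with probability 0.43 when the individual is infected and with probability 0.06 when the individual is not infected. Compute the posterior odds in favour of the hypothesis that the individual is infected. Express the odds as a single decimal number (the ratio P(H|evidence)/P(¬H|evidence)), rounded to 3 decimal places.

Prior odds = 0.028/(1−0.028) = 0.028807. In log-odds, ln(0.028807) = -3.5472.
Add log likelihood ratio: ln(7.1667) = 1.9694.
Posterior log-odds = -1.5777, so posterior odds = exp(-1.5777) = 0.20645.

Posterior odds ≈ 0.206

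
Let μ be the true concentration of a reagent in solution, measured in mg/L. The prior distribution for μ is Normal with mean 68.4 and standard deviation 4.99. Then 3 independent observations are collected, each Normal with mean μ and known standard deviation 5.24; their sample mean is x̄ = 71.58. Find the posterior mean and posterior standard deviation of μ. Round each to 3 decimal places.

With known σ, the Normal prior is conjugate. Weight on the data is w = (n/σ²)/(n/σ² + 1/τ₀²) = 0.109259/(0.109259+0.0401605) = 0.73122.
Posterior mean = w·x̄ + (1−w)·μ₀ = 0.73122·71.58 + 0.26878·68.4 = 70.725. Posterior variance = 1/(0.109259+0.0401605) = 6.69255, so SD = 2.587.

Posterior mean ≈ 70.725; posterior SD ≈ 2.587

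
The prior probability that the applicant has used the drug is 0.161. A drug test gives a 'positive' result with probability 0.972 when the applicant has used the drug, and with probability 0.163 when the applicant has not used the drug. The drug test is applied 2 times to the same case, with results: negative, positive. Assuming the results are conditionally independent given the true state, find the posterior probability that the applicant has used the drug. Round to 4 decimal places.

Posterior P(H) ≈ 0.0369

With H the event that the applicant has used the drug, the joint likelihood of the observed sequence is P(data|H) = 0.028·0.972 = 0.027216 and P(data|¬H) = 0.837·0.163 = 0.13643.
Bayes: P(H|data) = 0.161·0.027216 / (0.161·0.027216 + 0.839·0.13643) = 0.0043818/0.11885 = 0.0369.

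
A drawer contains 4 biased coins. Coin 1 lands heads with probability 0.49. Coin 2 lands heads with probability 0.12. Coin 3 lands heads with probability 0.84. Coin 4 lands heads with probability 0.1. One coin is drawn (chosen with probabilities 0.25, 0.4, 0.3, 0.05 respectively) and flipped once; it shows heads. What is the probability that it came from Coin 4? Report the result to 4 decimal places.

Posterior probability ≈ 0.0117

Tabulate prior·likelihood by source: [1] prior 0.25, lik 0.49, product 0.1225; [2] prior 0.4, lik 0.12, product 0.04800; [3] prior 0.3, lik 0.84, product 0.2520; [4] prior 0.05, lik 0.1, product 0.005000.
Normalizing constant = 0.42750; the posterior for Coin 4 is its product over the sum, 0.005000/0.42750 = 0.0117.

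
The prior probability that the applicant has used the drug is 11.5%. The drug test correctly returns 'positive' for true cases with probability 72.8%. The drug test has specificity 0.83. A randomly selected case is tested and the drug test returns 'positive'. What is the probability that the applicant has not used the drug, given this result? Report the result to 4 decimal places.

P(¬H | E) ≈ 0.6425

Write H for 'the applicant has used the drug'. Prior odds H:¬H = 0.115/0.885 = 0.12994. For the 'positive' outcome, the likelihood ratio is 0.728/0.17 = 4.2824.
Posterior odds = 0.12994 × 4.2824 = 0.55646, so P(H|E) = 0.55646/(1+0.55646) = 0.3575. Then P(¬H|E) = 1 − 0.3575 = 0.6425.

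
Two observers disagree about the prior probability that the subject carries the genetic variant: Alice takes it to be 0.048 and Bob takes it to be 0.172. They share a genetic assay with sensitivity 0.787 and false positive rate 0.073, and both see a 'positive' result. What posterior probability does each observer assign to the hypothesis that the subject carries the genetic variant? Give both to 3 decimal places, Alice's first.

P('+'|H) = 0.787, P('+'|¬H) = 0.073.
Alice: numerator 0.787·0.048 = 0.037776; evidence = 0.037776+0.073·0.952 = 0.10727; posterior = 0.352.
Bob: numerator 0.787·0.172 = 0.13536; evidence = 0.13536+0.073·0.828 = 0.19581; posterior = 0.691.

Alice: 0.352; Bob: 0.691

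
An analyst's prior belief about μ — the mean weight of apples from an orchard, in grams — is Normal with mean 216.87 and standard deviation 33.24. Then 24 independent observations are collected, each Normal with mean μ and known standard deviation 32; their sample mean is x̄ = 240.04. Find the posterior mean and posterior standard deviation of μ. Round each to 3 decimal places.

Posterior mean ≈ 239.179; posterior SD ≈ 6.409

With known σ, the Normal prior is conjugate. Weight on the data is w = (n/σ²)/(n/σ² + 1/τ₀²) = 0.0234375/(0.0234375+0.00090506) = 0.96282.
Posterior mean = w·x̄ + (1−w)·μ₀ = 0.96282·240.04 + 0.037180·216.87 = 239.179. Posterior variance = 1/(0.0234375+0.00090506) = 41.0803, so SD = 6.409.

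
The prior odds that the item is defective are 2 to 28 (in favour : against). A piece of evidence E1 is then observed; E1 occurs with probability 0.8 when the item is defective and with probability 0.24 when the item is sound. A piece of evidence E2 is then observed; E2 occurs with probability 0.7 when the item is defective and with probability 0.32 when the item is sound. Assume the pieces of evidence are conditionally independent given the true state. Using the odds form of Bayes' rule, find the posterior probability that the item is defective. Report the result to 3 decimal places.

Posterior probability ≈ 0.342

Prior odds = 2/28 = 0.071429.
Likelihood ratio for E1 = 0.8/0.24 = 3.3333.
Likelihood ratio for E2 = 0.7/0.32 = 2.1875.
Posterior odds = prior odds × LR₁ × LR₂ = 0.52083.
Posterior probability = odds/(1+odds) = 0.52083/1.5208 = 0.342.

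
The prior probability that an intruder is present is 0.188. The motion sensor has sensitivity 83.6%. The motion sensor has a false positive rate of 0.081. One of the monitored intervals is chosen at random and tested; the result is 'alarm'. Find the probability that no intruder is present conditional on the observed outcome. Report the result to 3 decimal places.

P(¬H | E) ≈ 0.295

Let H be the event that an intruder is present. P(H) = 0.188, so P(¬H) = 0.812. With E the 'alarm' result, P(E|H) = 0.836 and P(E|¬H) = 0.081.
P(E) = 0.836·0.188 + 0.081·0.812 = 0.15717 + 0.065772 = 0.22294.
By Bayes' theorem, P(H|E) = 0.15717 / 0.22294 = 0.705. Hence P(¬H|E) = 1 − 0.705 = 0.295.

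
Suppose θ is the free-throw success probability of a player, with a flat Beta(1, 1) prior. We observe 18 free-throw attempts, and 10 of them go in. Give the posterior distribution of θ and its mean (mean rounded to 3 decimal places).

Observing 10 successes and 8 failures updates Beta(1, 1) by adding the success and failure counts to the two shape parameters: α = 1+10 = 11, β = 1+8 = 9.
E[θ | data] = 11/(11+9) = 0.550.

Posterior: Beta(11, 9); mean ≈ 0.550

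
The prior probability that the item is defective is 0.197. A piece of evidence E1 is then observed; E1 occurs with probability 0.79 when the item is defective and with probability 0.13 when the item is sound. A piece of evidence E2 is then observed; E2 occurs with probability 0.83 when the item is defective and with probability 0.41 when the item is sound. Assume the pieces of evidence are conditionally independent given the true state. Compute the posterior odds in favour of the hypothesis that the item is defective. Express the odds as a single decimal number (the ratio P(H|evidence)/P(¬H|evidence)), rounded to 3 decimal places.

Prior odds = 0.197/(1−0.197) = 0.24533. In log-odds, ln(0.24533) = -1.4052.
Add log likelihood ratios: ln(6.0769) + ln(2.0244) = 2.5098.
Posterior log-odds = 1.1046, so posterior odds = exp(1.1046) = 3.0181.

Posterior odds ≈ 3.018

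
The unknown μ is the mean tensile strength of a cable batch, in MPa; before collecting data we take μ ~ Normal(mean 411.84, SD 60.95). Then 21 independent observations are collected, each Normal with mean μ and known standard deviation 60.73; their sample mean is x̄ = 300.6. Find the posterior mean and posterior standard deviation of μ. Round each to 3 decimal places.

Prior precision 1/τ₀² = 1/60.95² = 0.00026919; data precision n/σ² = 21/60.73² = 0.00569394.
Posterior precision = 0.00026919 + 0.00569394 = 0.00596312, giving posterior SD = 1/√0.00596312 = 12.950.
Posterior mean = (0.00026919·411.84 + 0.00569394·300.6) / 0.00596312 = 305.622.

Posterior mean ≈ 305.622; posterior SD ≈ 12.950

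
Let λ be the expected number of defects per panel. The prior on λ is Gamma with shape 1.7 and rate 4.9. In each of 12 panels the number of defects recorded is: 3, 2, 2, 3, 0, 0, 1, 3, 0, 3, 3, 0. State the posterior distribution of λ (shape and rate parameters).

Posterior: Gamma(shape=21.7, rate=16.9)

The Poisson likelihood adds the total count to the shape and the number of exposure periods to the rate. Here ∑xᵢ = 20 and n = 12, so shape 1.7→21.7 and rate 4.9→16.9.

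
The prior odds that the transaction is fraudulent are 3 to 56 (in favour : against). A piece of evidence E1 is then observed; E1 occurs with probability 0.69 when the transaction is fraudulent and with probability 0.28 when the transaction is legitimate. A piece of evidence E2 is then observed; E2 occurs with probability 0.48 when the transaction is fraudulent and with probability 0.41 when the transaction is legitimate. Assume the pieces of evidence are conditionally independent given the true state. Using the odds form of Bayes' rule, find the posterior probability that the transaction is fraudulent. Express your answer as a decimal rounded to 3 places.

Prior odds = 3/56 = 0.053571.
Likelihood ratio for E1 = 0.69/0.28 = 2.4643.
Likelihood ratio for E2 = 0.48/0.41 = 1.1707.
Posterior odds = prior odds × LR₁ × LR₂ = 0.15455.
Posterior probability = odds/(1+odds) = 0.15455/1.1546 = 0.134.

Posterior probability ≈ 0.134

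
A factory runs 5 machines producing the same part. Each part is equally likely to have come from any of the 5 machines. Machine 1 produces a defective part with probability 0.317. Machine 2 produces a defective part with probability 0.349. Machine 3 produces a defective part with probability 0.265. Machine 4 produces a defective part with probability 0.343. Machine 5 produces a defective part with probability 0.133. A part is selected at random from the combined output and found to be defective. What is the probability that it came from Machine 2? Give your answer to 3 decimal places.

P(defective|M1) = 0.317; P(defective|M2) = 0.349; P(defective|M3) = 0.265; P(defective|M4) = 0.343; P(defective|M5) = 0.133.
Prior × likelihood for each source: 0.2·0.317=0.06340, 0.2·0.349=0.06980, 0.2·0.265=0.05300, 0.2·0.343=0.06860, 0.2·0.133=0.02660. Summing gives P(defective) = 0.28140.
P(Machine 2 | defective) = 0.06980 / 0.28140 = 0.248.

Posterior probability ≈ 0.248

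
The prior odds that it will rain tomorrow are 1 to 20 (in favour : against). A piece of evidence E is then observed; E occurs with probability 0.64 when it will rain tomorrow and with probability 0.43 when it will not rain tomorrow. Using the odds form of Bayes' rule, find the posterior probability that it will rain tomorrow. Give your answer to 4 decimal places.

Prior odds = 1/20 = 0.050000. In log-odds, ln(0.050000) = -2.9957.
Add log likelihood ratio: ln(1.4884) = 0.39768.
Posterior log-odds = -2.5980, so posterior odds = exp(-2.5980) = 0.074419. Converting, P(H|E) = 0.074419/1.0744 = 0.0693.

Posterior probability ≈ 0.0693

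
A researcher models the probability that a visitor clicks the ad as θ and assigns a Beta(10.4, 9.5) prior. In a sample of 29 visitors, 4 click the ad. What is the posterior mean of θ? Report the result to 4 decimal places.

The binomial likelihood is conjugate to the Beta prior: with 4 successes and 25 failures, the posterior is Beta(10.4+4, 9.5+25) = Beta(14.4, 34.5).
E[θ | data] = 14.4/(14.4+34.5) = 0.2945.

Posterior mean ≈ 0.2945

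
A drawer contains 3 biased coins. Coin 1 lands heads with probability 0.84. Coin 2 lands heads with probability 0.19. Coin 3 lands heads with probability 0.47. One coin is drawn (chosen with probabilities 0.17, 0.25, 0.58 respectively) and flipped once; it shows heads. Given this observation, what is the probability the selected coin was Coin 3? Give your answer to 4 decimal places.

Posterior probability ≈ 0.5889

Tabulate prior·likelihood by source: [1] prior 0.17, lik 0.84, product 0.1428; [2] prior 0.25, lik 0.19, product 0.04750; [3] prior 0.58, lik 0.47, product 0.2726.
Normalizing constant = 0.46290; the posterior for Coin 3 is its product over the sum, 0.2726/0.46290 = 0.5889.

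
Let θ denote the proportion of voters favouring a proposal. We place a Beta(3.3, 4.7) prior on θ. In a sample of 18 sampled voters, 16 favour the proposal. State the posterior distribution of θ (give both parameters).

Posterior: Beta(19.3, 6.7)

Observing 16 successes and 2 failures updates Beta(3.3, 4.7) by adding the success and failure counts to the two shape parameters: α = 3.3+16 = 19.3, β = 4.7+2 = 6.7.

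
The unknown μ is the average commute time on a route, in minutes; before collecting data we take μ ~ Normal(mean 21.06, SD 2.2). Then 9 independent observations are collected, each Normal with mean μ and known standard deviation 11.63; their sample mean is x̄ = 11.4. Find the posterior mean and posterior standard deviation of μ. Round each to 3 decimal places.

Prior precision 1/τ₀² = 1/2.2² = 0.206612; data precision n/σ² = 9/11.63² = 0.0665400.
Posterior precision = 0.206612 + 0.0665400 = 0.273152, giving posterior SD = 1/√0.273152 = 1.913.
Posterior mean = (0.206612·21.06 + 0.0665400·11.4) / 0.273152 = 18.707.

Posterior mean ≈ 18.707; posterior SD ≈ 1.913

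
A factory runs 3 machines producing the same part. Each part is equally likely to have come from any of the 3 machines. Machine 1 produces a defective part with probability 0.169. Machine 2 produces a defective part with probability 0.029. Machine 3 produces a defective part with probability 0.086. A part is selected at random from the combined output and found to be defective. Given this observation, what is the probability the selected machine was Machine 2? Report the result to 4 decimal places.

Posterior probability ≈ 0.1021

Tabulate prior·likelihood by source: [1] prior 0.333333, lik 0.169, product 0.05633; [2] prior 0.333333, lik 0.029, product 0.009667; [3] prior 0.333333, lik 0.086, product 0.02867.
Normalizing constant = 0.094667; the posterior for Machine 2 is its product over the sum, 0.009667/0.094667 = 0.1021.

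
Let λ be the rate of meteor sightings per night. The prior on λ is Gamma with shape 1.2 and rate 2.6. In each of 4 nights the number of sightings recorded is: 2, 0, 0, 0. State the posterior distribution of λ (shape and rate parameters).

The Poisson likelihood adds the total count to the shape and the number of exposure periods to the rate. Here ∑xᵢ = 2 and n = 4, so shape 1.2→3.2 and rate 2.6→6.6.

Posterior: Gamma(shape=3.2, rate=6.6)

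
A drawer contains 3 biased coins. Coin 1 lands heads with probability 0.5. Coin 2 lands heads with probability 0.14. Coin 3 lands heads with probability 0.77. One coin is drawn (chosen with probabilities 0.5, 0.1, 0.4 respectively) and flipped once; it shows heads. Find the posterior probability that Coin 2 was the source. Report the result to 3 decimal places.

Posterior probability ≈ 0.024

Tabulate prior·likelihood by source: [1] prior 0.5, lik 0.5, product 0.2500; [2] prior 0.1, lik 0.14, product 0.01400; [3] prior 0.4, lik 0.77, product 0.3080.
Normalizing constant = 0.57200; the posterior for Coin 2 is its product over the sum, 0.01400/0.57200 = 0.024.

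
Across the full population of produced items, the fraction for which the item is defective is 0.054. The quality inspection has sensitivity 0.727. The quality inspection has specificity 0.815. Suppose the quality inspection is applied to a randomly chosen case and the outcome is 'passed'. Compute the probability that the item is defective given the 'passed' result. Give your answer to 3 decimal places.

P(H | E) ≈ 0.019

Write H for 'the item is defective'. Prior odds H:¬H = 0.054/0.946 = 0.057082. For the 'passed' outcome, the likelihood ratio is 0.273/0.815 = 0.33497.
Posterior odds = 0.057082 × 0.33497 = 0.019121, so P(H|E) = 0.019121/(1+0.019121) = 0.019.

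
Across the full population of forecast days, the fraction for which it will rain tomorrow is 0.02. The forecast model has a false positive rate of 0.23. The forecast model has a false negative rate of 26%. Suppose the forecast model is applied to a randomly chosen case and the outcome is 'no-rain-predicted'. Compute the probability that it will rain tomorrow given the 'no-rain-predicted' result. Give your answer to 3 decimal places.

P(H | E) ≈ 0.007

Write H for 'it will rain tomorrow'. Prior odds H:¬H = 0.02/0.98 = 0.020408. For the 'no-rain-predicted' outcome, the likelihood ratio is 0.26/0.77 = 0.33766.
Posterior odds = 0.020408 × 0.33766 = 0.0068911, so P(H|E) = 0.0068911/(1+0.0068911) = 0.007.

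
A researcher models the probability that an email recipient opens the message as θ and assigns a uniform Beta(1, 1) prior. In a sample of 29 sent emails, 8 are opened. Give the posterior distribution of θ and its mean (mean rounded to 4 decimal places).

Posterior: Beta(9, 22); mean ≈ 0.2903

The binomial likelihood is conjugate to the Beta prior: with 8 successes and 21 failures, the posterior is Beta(1+8, 1+21) = Beta(9, 22).
E[θ | data] = 9/(9+22) = 0.2903.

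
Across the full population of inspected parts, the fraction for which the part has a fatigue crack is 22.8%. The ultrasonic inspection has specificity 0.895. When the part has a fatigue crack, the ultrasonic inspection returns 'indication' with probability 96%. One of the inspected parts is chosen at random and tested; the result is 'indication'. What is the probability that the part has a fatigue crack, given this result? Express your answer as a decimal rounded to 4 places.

P(H | E) ≈ 0.7297

Let H be the event that the part has a fatigue crack. P(H) = 0.228, so P(¬H) = 0.772. With E the 'indication' result, P(E|H) = 0.96 and P(E|¬H) = 0.105.
P(E) = 0.96·0.228 + 0.105·0.772 = 0.21888 + 0.081060 = 0.29994.
By Bayes' theorem, P(H|E) = 0.21888 / 0.29994 = 0.7297.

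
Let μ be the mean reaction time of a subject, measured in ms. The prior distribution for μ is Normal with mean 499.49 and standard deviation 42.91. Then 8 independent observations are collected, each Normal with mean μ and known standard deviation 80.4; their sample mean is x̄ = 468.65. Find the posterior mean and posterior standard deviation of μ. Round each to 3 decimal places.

With known σ, the Normal prior is conjugate. Weight on the data is w = (n/σ²)/(n/σ² + 1/τ₀²) = 0.00123759/(0.00123759+0.00054310) = 0.69500.
Posterior mean = w·x̄ + (1−w)·μ₀ = 0.69500·468.65 + 0.30500·499.49 = 478.056. Posterior variance = 1/(0.00123759+0.00054310) = 561.578, so SD = 23.698.

Posterior mean ≈ 478.056; posterior SD ≈ 23.698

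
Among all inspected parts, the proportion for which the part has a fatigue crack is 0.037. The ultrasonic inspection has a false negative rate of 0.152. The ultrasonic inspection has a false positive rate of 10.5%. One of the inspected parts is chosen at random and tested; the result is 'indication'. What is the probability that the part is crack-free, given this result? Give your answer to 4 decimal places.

Let H be the event that the part has a fatigue crack. P(H) = 0.037, so P(¬H) = 0.963. With E the 'indication' result, P(E|H) = 0.848 and P(E|¬H) = 0.105.
P(E) = 0.848·0.037 + 0.105·0.963 = 0.031376 + 0.10111 = 0.13249.
By Bayes' theorem, P(H|E) = 0.031376 / 0.13249 = 0.2368. Hence P(¬H|E) = 1 − 0.2368 = 0.7632.

P(¬H | E) ≈ 0.7632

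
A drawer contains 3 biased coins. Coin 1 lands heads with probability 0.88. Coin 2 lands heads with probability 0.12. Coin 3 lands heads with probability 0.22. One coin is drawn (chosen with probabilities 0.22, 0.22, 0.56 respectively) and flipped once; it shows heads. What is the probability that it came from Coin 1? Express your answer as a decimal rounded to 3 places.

Posterior probability ≈ 0.564

Tabulate prior·likelihood by source: [1] prior 0.22, lik 0.88, product 0.1936; [2] prior 0.22, lik 0.12, product 0.02640; [3] prior 0.56, lik 0.22, product 0.1232.
Normalizing constant = 0.34320; the posterior for Coin 1 is its product over the sum, 0.1936/0.34320 = 0.564.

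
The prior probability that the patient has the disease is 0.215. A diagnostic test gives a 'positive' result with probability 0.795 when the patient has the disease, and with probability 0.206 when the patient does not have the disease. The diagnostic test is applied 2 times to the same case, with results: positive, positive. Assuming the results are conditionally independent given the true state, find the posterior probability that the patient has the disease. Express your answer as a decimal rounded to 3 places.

With H the event that the patient has the disease, the joint likelihood of the observed sequence is P(data|H) = 0.795·0.795 = 0.63203 and P(data|¬H) = 0.206·0.206 = 0.042436.
Bayes: P(H|data) = 0.215·0.63203 / (0.215·0.63203 + 0.785·0.042436) = 0.13589/0.16920 = 0.8031.

Posterior P(H) ≈ 0.803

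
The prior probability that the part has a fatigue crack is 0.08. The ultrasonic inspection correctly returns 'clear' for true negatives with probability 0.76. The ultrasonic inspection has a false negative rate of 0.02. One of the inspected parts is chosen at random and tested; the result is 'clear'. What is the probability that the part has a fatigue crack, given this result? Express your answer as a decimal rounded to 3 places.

P(H | E) ≈ 0.002

Write H for 'the part has a fatigue crack'. Prior odds H:¬H = 0.08/0.92 = 0.086957. For the 'clear' outcome, the likelihood ratio is 0.02/0.76 = 0.026316.
Posterior odds = 0.086957 × 0.026316 = 0.0022883, so P(H|E) = 0.0022883/(1+0.0022883) = 0.002.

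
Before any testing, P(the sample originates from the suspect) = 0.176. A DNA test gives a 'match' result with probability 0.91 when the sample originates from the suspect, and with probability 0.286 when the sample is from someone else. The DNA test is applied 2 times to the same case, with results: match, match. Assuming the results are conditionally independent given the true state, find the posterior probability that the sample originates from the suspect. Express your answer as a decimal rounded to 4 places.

Posterior P(H) ≈ 0.6838

With H the event that the sample originates from the suspect, the joint likelihood of the observed sequence is P(data|H) = 0.91·0.91 = 0.82810 and P(data|¬H) = 0.286·0.286 = 0.081796.
Bayes: P(H|data) = 0.176·0.82810 / (0.176·0.82810 + 0.824·0.081796) = 0.14575/0.21315 = 0.6838.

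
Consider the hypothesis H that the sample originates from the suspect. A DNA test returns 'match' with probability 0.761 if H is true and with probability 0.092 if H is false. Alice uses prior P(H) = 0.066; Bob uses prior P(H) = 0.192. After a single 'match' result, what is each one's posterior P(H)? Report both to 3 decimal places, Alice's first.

P('+'|H) = 0.761, P('+'|¬H) = 0.092.
Alice: numerator 0.761·0.066 = 0.050226; evidence = 0.050226+0.092·0.934 = 0.13615; posterior = 0.369.
Bob: numerator 0.761·0.192 = 0.14611; evidence = 0.14611+0.092·0.808 = 0.22045; posterior = 0.663.

Alice: 0.369; Bob: 0.663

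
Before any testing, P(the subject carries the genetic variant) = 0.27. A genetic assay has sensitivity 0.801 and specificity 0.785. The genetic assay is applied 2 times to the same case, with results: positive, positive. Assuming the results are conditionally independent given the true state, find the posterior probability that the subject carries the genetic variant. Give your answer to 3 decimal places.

Posterior P(H) ≈ 0.837

With H the event that the subject carries the genetic variant, the joint likelihood of the observed sequence is P(data|H) = 0.801·0.801 = 0.64160 and P(data|¬H) = 0.215·0.215 = 0.046225.
Bayes: P(H|data) = 0.27·0.64160 / (0.27·0.64160 + 0.73·0.046225) = 0.17323/0.20698 = 0.8370.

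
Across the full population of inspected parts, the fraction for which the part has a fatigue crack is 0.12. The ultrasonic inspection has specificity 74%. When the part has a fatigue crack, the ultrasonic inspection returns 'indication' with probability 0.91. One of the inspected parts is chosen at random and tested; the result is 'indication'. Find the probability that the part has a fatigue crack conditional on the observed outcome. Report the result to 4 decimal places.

Write H for 'the part has a fatigue crack'. Prior odds H:¬H = 0.12/0.88 = 0.13636. For the 'indication' outcome, the likelihood ratio is 0.91/0.26 = 3.5000.
Posterior odds = 0.13636 × 3.5000 = 0.47727, so P(H|E) = 0.47727/(1+0.47727) = 0.3231.

P(H | E) ≈ 0.3231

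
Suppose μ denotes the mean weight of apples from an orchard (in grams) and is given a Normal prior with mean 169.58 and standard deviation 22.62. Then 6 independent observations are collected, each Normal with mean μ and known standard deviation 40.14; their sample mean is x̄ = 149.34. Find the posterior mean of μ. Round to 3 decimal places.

Posterior mean ≈ 156.306

With known σ, the Normal prior is conjugate. Weight on the data is w = (n/σ²)/(n/σ² + 1/τ₀²) = 0.00372389/(0.00372389+0.00195441) = 0.65581.
Posterior mean = w·x̄ + (1−w)·μ₀ = 0.65581·149.34 + 0.34419·169.58 = 156.306.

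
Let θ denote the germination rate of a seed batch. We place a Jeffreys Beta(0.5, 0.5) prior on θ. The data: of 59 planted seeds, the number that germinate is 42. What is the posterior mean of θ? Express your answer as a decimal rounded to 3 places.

Posterior mean ≈ 0.708

The binomial likelihood is conjugate to the Beta prior: with 42 successes and 17 failures, the posterior is Beta(0.5+42, 0.5+17) = Beta(42.5, 17.5).
E[θ | data] = 42.5/(42.5+17.5) = 0.708.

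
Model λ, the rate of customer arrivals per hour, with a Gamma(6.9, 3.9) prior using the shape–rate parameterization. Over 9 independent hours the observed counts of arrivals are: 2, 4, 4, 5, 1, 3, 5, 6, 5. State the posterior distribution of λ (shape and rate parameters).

Total count ∑xᵢ = 35 over n = 9 hours.
Gamma is conjugate to the Poisson likelihood: posterior is Gamma(shape = 6.9+35 = 41.9, rate = 3.9+9 = 12.9).

Posterior: Gamma(shape=41.9, rate=12.9)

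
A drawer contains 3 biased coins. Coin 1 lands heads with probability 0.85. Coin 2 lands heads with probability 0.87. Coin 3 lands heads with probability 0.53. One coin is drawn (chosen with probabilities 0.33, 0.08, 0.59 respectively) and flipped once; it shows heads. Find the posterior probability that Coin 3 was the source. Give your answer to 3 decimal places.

P(heads|C1) = 0.85; P(heads|C2) = 0.87; P(heads|C3) = 0.53.
Prior × likelihood for each source: 0.33·0.85=0.2805, 0.08·0.87=0.06960, 0.59·0.53=0.3127. Summing gives P(heads) = 0.66280.
P(Coin 3 | heads) = 0.3127 / 0.66280 = 0.472.

Posterior probability ≈ 0.472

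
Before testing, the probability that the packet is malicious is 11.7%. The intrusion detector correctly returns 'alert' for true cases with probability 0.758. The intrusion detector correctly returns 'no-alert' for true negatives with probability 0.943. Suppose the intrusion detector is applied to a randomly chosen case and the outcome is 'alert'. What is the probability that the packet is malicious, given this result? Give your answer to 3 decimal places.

P(H | E) ≈ 0.638

Let H be the event that the packet is malicious. P(H) = 0.117, so P(¬H) = 0.883. With E the 'alert' result, P(E|H) = 0.758 and P(E|¬H) = 0.057.
P(E) = 0.758·0.117 + 0.057·0.883 = 0.088686 + 0.050331 = 0.13902.
By Bayes' theorem, P(H|E) = 0.088686 / 0.13902 = 0.638.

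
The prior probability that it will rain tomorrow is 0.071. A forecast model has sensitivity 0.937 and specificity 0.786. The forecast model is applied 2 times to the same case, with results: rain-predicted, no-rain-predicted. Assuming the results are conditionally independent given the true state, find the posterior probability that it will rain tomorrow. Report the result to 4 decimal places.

Let H be the event that it will rain tomorrow; start with P(H) = 0.071. P('rain-predicted'|H) = 0.937, P('rain-predicted'|¬H) = 0.214.
Update on result 1 ('rain-predicted'): P(H) ← 0.937·0.0710 / (0.937·0.0710 + 0.214·0.9290) = 0.066527/0.26533 = 0.2507.
Update on result 2 ('no-rain-predicted'): P(H) ← 0.063·0.2507 / (0.063·0.2507 + 0.786·0.7493) = 0.015796/0.60472 = 0.0261.

Posterior P(H) ≈ 0.0261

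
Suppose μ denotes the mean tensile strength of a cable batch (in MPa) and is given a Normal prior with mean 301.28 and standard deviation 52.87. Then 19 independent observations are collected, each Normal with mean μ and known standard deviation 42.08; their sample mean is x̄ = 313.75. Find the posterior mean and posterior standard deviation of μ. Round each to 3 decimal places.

Posterior mean ≈ 313.348; posterior SD ≈ 9.497

With known σ, the Normal prior is conjugate. Weight on the data is w = (n/σ²)/(n/σ² + 1/τ₀²) = 0.0107301/(0.0107301+0.00035775) = 0.96773.
Posterior mean = w·x̄ + (1−w)·μ₀ = 0.96773·313.75 + 0.032265·301.28 = 313.348. Posterior variance = 1/(0.0107301+0.00035775) = 90.1891, so SD = 9.497.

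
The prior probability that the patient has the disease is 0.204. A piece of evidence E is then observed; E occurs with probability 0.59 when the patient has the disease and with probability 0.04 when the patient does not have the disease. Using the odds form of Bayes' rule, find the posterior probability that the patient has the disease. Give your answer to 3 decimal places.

Prior odds = 0.204/(1−0.204) = 0.25628.
Likelihood ratio for E = 0.59/0.04 = 14.750.
Posterior odds = prior odds × LR = 3.7802.
Posterior probability = odds/(1+odds) = 3.7802/4.7802 = 0.791.

Posterior probability ≈ 0.791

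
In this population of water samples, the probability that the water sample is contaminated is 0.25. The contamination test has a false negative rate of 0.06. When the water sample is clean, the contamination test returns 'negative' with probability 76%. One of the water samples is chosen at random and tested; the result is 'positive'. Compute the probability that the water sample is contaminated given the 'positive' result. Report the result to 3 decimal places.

Write H for 'the water sample is contaminated'. Prior odds H:¬H = 0.25/0.75 = 0.33333. For the 'positive' outcome, the likelihood ratio is 0.94/0.24 = 3.9167.
Posterior odds = 0.33333 × 3.9167 = 1.3056, so P(H|E) = 1.3056/(1+1.3056) = 0.566.

P(H | E) ≈ 0.566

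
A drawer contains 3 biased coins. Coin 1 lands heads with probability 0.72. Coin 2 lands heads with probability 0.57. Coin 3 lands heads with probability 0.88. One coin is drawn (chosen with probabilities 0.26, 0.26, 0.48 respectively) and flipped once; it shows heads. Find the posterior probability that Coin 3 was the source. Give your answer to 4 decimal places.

Tabulate prior·likelihood by source: [1] prior 0.26, lik 0.72, product 0.1872; [2] prior 0.26, lik 0.57, product 0.1482; [3] prior 0.48, lik 0.88, product 0.4224.
Normalizing constant = 0.75780; the posterior for Coin 3 is its product over the sum, 0.4224/0.75780 = 0.5574.

Posterior probability ≈ 0.5574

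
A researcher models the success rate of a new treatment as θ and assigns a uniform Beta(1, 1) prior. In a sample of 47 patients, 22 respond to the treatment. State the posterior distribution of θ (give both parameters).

The binomial likelihood is conjugate to the Beta prior: with 22 successes and 25 failures, the posterior is Beta(1+22, 1+25) = Beta(23, 26).

Posterior: Beta(23, 26)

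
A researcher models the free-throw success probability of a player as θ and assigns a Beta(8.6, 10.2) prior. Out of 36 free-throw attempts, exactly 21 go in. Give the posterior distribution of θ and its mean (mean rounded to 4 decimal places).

The binomial likelihood is conjugate to the Beta prior: with 21 successes and 15 failures, the posterior is Beta(8.6+21, 10.2+15) = Beta(29.6, 25.2).
Posterior mean = α/(α+β) = 29.6/54.8 = 0.5401.

Posterior: Beta(29.6, 25.2); mean ≈ 0.5401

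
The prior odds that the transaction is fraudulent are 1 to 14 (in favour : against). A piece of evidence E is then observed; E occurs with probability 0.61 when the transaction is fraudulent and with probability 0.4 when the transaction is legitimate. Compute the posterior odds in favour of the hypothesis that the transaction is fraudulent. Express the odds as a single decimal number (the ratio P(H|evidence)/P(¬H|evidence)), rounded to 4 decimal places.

Prior odds = 1/14 = 0.071429. In log-odds, ln(0.071429) = -2.6391.
Add log likelihood ratio: ln(1.5250) = 0.42199.
Posterior log-odds = -2.2171, so posterior odds = exp(-2.2171) = 0.10893.

Posterior odds ≈ 0.1089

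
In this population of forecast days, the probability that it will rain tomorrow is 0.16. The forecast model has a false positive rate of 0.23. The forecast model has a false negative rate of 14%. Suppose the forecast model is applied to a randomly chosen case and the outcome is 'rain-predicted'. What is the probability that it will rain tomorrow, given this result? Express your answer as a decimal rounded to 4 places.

P(H | E) ≈ 0.4160

Let H be the event that it will rain tomorrow. P(H) = 0.16, so P(¬H) = 0.84. With E the 'rain-predicted' result, P(E|H) = 0.86 and P(E|¬H) = 0.23.
P(E) = 0.86·0.16 + 0.23·0.84 = 0.13760 + 0.19320 = 0.33080.
By Bayes' theorem, P(H|E) = 0.13760 / 0.33080 = 0.4160.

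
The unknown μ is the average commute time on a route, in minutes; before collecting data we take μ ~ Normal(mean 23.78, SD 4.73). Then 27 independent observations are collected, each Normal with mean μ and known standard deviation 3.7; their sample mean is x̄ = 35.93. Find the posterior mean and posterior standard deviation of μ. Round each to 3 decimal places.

With known σ, the Normal prior is conjugate. Weight on the data is w = (n/σ²)/(n/σ² + 1/τ₀²) = 1.97224/(1.97224+0.0446969) = 0.97784.
Posterior mean = w·x̄ + (1−w)·μ₀ = 0.97784·35.93 + 0.022161·23.78 = 35.661. Posterior variance = 1/(1.97224+0.0446969) = 0.495801, so SD = 0.704.

Posterior mean ≈ 35.661; posterior SD ≈ 0.704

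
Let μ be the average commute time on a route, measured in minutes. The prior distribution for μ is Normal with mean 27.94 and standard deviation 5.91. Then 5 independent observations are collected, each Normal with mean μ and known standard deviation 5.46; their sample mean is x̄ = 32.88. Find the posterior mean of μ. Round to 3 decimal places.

Prior precision 1/τ₀² = 1/5.91² = 0.0286302; data precision n/σ² = 5/5.46² = 0.167720.
Posterior precision = 0.0286302 + 0.167720 = 0.196350.
Posterior mean = (0.0286302·27.94 + 0.167720·32.88) / 0.196350 = 32.160.

Posterior mean ≈ 32.160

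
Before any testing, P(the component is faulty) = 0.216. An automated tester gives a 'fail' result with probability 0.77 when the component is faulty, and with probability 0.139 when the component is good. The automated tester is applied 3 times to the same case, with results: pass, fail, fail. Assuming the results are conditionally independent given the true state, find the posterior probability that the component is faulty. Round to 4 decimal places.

With H the event that the component is faulty, the joint likelihood of the observed sequence is P(data|H) = 0.23·0.77·0.77 = 0.13637 and P(data|¬H) = 0.861·0.139·0.139 = 0.016635.
Bayes: P(H|data) = 0.216·0.13637 / (0.216·0.13637 + 0.784·0.016635) = 0.029455/0.042497 = 0.6931.

Posterior P(H) ≈ 0.6931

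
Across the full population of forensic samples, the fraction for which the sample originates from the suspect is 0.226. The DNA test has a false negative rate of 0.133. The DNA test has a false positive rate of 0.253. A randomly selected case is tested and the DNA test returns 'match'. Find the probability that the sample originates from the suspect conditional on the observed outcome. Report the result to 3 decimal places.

Let H be the event that the sample originates from the suspect. P(H) = 0.226, so P(¬H) = 0.774. With E the 'match' result, P(E|H) = 0.867 and P(E|¬H) = 0.253.
P(E) = 0.867·0.226 + 0.253·0.774 = 0.19594 + 0.19582 = 0.39176.
By Bayes' theorem, P(H|E) = 0.19594 / 0.39176 = 0.500.

P(H | E) ≈ 0.500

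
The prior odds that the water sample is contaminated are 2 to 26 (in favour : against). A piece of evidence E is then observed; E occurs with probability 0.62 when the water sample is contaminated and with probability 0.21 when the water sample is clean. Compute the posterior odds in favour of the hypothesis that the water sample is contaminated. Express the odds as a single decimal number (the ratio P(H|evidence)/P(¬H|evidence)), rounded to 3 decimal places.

Prior odds = 2/26 = 0.076923. In log-odds, ln(0.076923) = -2.5649.
Add log likelihood ratio: ln(2.9524) = 1.0826.
Posterior log-odds = -1.4823, so posterior odds = exp(-1.4823) = 0.22711.

Posterior odds ≈ 0.227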